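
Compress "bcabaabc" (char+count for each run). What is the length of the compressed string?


Input: bcabaabc
Runs:
  'b' x 1 => "b1"
  'c' x 1 => "c1"
  'a' x 1 => "a1"
  'b' x 1 => "b1"
  'a' x 2 => "a2"
  'b' x 1 => "b1"
  'c' x 1 => "c1"
Compressed: "b1c1a1b1a2b1c1"
Compressed length: 14

14


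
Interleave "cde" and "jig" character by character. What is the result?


Interleaving "cde" and "jig":
  Position 0: 'c' from first, 'j' from second => "cj"
  Position 1: 'd' from first, 'i' from second => "di"
  Position 2: 'e' from first, 'g' from second => "eg"
Result: cjdieg

cjdieg


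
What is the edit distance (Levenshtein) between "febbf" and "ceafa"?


Computing edit distance: "febbf" -> "ceafa"
DP table:
           c    e    a    f    a
      0    1    2    3    4    5
  f   1    1    2    3    3    4
  e   2    2    1    2    3    4
  b   3    3    2    2    3    4
  b   4    4    3    3    3    4
  f   5    5    4    4    3    4
Edit distance = dp[5][5] = 4

4


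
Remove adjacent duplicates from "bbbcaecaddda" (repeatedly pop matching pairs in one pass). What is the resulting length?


Input: bbbcaecaddda
Stack-based adjacent duplicate removal:
  Read 'b': push. Stack: b
  Read 'b': matches stack top 'b' => pop. Stack: (empty)
  Read 'b': push. Stack: b
  Read 'c': push. Stack: bc
  Read 'a': push. Stack: bca
  Read 'e': push. Stack: bcae
  Read 'c': push. Stack: bcaec
  Read 'a': push. Stack: bcaeca
  Read 'd': push. Stack: bcaecad
  Read 'd': matches stack top 'd' => pop. Stack: bcaeca
  Read 'd': push. Stack: bcaecad
  Read 'a': push. Stack: bcaecada
Final stack: "bcaecada" (length 8)

8


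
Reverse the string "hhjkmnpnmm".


Input: hhjkmnpnmm
Reading characters right to left:
  Position 9: 'm'
  Position 8: 'm'
  Position 7: 'n'
  Position 6: 'p'
  Position 5: 'n'
  Position 4: 'm'
  Position 3: 'k'
  Position 2: 'j'
  Position 1: 'h'
  Position 0: 'h'
Reversed: mmnpnmkjhh

mmnpnmkjhh


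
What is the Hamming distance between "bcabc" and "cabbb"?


Comparing "bcabc" and "cabbb" position by position:
  Position 0: 'b' vs 'c' => differ
  Position 1: 'c' vs 'a' => differ
  Position 2: 'a' vs 'b' => differ
  Position 3: 'b' vs 'b' => same
  Position 4: 'c' vs 'b' => differ
Total differences (Hamming distance): 4

4


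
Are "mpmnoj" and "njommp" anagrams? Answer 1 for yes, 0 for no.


Strings: "mpmnoj", "njommp"
Sorted first:  jmmnop
Sorted second: jmmnop
Sorted forms match => anagrams

1


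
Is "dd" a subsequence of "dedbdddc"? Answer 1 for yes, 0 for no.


Check if "dd" is a subsequence of "dedbdddc"
Greedy scan:
  Position 0 ('d'): matches sub[0] = 'd'
  Position 1 ('e'): no match needed
  Position 2 ('d'): matches sub[1] = 'd'
  Position 3 ('b'): no match needed
  Position 4 ('d'): no match needed
  Position 5 ('d'): no match needed
  Position 6 ('d'): no match needed
  Position 7 ('c'): no match needed
All 2 characters matched => is a subsequence

1


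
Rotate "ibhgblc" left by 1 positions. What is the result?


Input: "ibhgblc", rotate left by 1
First 1 characters: "i"
Remaining characters: "bhgblc"
Concatenate remaining + first: "bhgblc" + "i" = "bhgblci"

bhgblci


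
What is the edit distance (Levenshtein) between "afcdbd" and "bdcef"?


Computing edit distance: "afcdbd" -> "bdcef"
DP table:
           b    d    c    e    f
      0    1    2    3    4    5
  a   1    1    2    3    4    5
  f   2    2    2    3    4    4
  c   3    3    3    2    3    4
  d   4    4    3    3    3    4
  b   5    4    4    4    4    4
  d   6    5    4    5    5    5
Edit distance = dp[6][5] = 5

5


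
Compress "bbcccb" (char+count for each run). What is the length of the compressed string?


Input: bbcccb
Runs:
  'b' x 2 => "b2"
  'c' x 3 => "c3"
  'b' x 1 => "b1"
Compressed: "b2c3b1"
Compressed length: 6

6


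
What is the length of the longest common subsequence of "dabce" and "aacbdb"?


LCS of "dabce" and "aacbdb"
DP table:
           a    a    c    b    d    b
      0    0    0    0    0    0    0
  d   0    0    0    0    0    1    1
  a   0    1    1    1    1    1    1
  b   0    1    1    1    2    2    2
  c   0    1    1    2    2    2    2
  e   0    1    1    2    2    2    2
LCS length = dp[5][6] = 2

2


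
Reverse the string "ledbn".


Input: ledbn
Reading characters right to left:
  Position 4: 'n'
  Position 3: 'b'
  Position 2: 'd'
  Position 1: 'e'
  Position 0: 'l'
Reversed: nbdel

nbdel


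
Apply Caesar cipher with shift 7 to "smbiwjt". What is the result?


Caesar cipher: shift "smbiwjt" by 7
  's' (pos 18) + 7 = pos 25 = 'z'
  'm' (pos 12) + 7 = pos 19 = 't'
  'b' (pos 1) + 7 = pos 8 = 'i'
  'i' (pos 8) + 7 = pos 15 = 'p'
  'w' (pos 22) + 7 = pos 3 = 'd'
  'j' (pos 9) + 7 = pos 16 = 'q'
  't' (pos 19) + 7 = pos 0 = 'a'
Result: ztipdqa

ztipdqa


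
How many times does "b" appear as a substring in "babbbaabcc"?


Searching for "b" in "babbbaabcc"
Scanning each position:
  Position 0: "b" => MATCH
  Position 1: "a" => no
  Position 2: "b" => MATCH
  Position 3: "b" => MATCH
  Position 4: "b" => MATCH
  Position 5: "a" => no
  Position 6: "a" => no
  Position 7: "b" => MATCH
  Position 8: "c" => no
  Position 9: "c" => no
Total occurrences: 5

5


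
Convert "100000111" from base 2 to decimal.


Input: "100000111" in base 2
Positional expansion:
  Digit '1' (value 1) x 2^8 = 256
  Digit '0' (value 0) x 2^7 = 0
  Digit '0' (value 0) x 2^6 = 0
  Digit '0' (value 0) x 2^5 = 0
  Digit '0' (value 0) x 2^4 = 0
  Digit '0' (value 0) x 2^3 = 0
  Digit '1' (value 1) x 2^2 = 4
  Digit '1' (value 1) x 2^1 = 2
  Digit '1' (value 1) x 2^0 = 1
Sum = 263

263


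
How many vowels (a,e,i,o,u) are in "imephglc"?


Input: imephglc
Checking each character:
  'i' at position 0: vowel (running total: 1)
  'm' at position 1: consonant
  'e' at position 2: vowel (running total: 2)
  'p' at position 3: consonant
  'h' at position 4: consonant
  'g' at position 5: consonant
  'l' at position 6: consonant
  'c' at position 7: consonant
Total vowels: 2

2


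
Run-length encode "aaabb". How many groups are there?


Input: aaabb
Scanning for consecutive runs:
  Group 1: 'a' x 3 (positions 0-2)
  Group 2: 'b' x 2 (positions 3-4)
Total groups: 2

2


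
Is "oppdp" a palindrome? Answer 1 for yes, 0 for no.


Input: oppdp
Reversed: pdppo
  Compare pos 0 ('o') with pos 4 ('p'): MISMATCH
  Compare pos 1 ('p') with pos 3 ('d'): MISMATCH
Result: not a palindrome

0


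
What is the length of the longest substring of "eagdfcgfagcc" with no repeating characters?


Input: "eagdfcgfagcc"
Sliding window (track last position of each char):
  Position 0 ('e'): window [0,0] length 1 -- new best
  Position 1 ('a'): window [0,1] length 2 -- new best
  Position 2 ('g'): window [0,2] length 3 -- new best
  Position 3 ('d'): window [0,3] length 4 -- new best
  Position 4 ('f'): window [0,4] length 5 -- new best
  Position 5 ('c'): window [0,5] length 6 -- new best
  Position 6 ('g'): repeat (last at 2), move window start to 3
  Position 6 ('g'): window [3,6] length 4
  Position 7 ('f'): repeat (last at 4), move window start to 5
  Position 7 ('f'): window [5,7] length 3
  Position 8 ('a'): window [5,8] length 4
  Position 9 ('g'): repeat (last at 6), move window start to 7
  Position 9 ('g'): window [7,9] length 3
  Position 10 ('c'): window [7,10] length 4
  Position 11 ('c'): repeat (last at 10), move window start to 11
  Position 11 ('c'): window [11,11] length 1
Longest substring with no repeats: "eagdfc" with length 6

6


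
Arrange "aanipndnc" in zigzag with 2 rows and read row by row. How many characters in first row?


Zigzag "aanipndnc" into 2 rows:
Placing characters:
  'a' => row 0
  'a' => row 1
  'n' => row 0
  'i' => row 1
  'p' => row 0
  'n' => row 1
  'd' => row 0
  'n' => row 1
  'c' => row 0
Rows:
  Row 0: "anpdc"
  Row 1: "ainn"
First row length: 5

5


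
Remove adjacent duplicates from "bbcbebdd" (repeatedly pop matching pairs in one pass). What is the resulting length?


Input: bbcbebdd
Stack-based adjacent duplicate removal:
  Read 'b': push. Stack: b
  Read 'b': matches stack top 'b' => pop. Stack: (empty)
  Read 'c': push. Stack: c
  Read 'b': push. Stack: cb
  Read 'e': push. Stack: cbe
  Read 'b': push. Stack: cbeb
  Read 'd': push. Stack: cbebd
  Read 'd': matches stack top 'd' => pop. Stack: cbeb
Final stack: "cbeb" (length 4)

4


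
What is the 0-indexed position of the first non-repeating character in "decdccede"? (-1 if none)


Input: decdccede
Character frequencies:
  'c': 3
  'd': 3
  'e': 3
Scanning left to right for freq == 1:
  Position 0 ('d'): freq=3, skip
  Position 1 ('e'): freq=3, skip
  Position 2 ('c'): freq=3, skip
  Position 3 ('d'): freq=3, skip
  Position 4 ('c'): freq=3, skip
  Position 5 ('c'): freq=3, skip
  Position 6 ('e'): freq=3, skip
  Position 7 ('d'): freq=3, skip
  Position 8 ('e'): freq=3, skip
  No unique character found => answer = -1

-1


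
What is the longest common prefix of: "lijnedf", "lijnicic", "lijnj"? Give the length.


Words: lijnedf, lijnicic, lijnj
  Position 0: all 'l' => match
  Position 1: all 'i' => match
  Position 2: all 'j' => match
  Position 3: all 'n' => match
  Position 4: ('e', 'i', 'j') => mismatch, stop
LCP = "lijn" (length 4)

4


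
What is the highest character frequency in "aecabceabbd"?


Input: aecabceabbd
Character counts:
  'a': 3
  'b': 3
  'c': 2
  'd': 1
  'e': 2
Maximum frequency: 3

3


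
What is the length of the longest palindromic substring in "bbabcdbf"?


Input: "bbabcdbf"
Checking substrings for palindromes:
  [1:4] "bab" (len 3) => palindrome
  [0:2] "bb" (len 2) => palindrome
Longest palindromic substring: "bab" with length 3

3


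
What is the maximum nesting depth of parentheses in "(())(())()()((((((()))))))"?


Input: "(())(())()()((((((()))))))"
Tracking depth:
  Position 0 '(': depth becomes 1
  Position 1 '(': depth becomes 2
  Position 2 ')': depth becomes 1
  Position 3 ')': depth becomes 0
  Position 4 '(': depth becomes 1
  Position 5 '(': depth becomes 2
  Position 6 ')': depth becomes 1
  Position 7 ')': depth becomes 0
  Position 8 '(': depth becomes 1
  Position 9 ')': depth becomes 0
  Position 10 '(': depth becomes 1
  Position 11 ')': depth becomes 0
  Position 12 '(': depth becomes 1
  Position 13 '(': depth becomes 2
  Position 14 '(': depth becomes 3
  Position 15 '(': depth becomes 4
  Position 16 '(': depth becomes 5
  Position 17 '(': depth becomes 6
  Position 18 '(': depth becomes 7
  Position 19 ')': depth becomes 6
  Position 20 ')': depth becomes 5
  Position 21 ')': depth becomes 4
  Position 22 ')': depth becomes 3
  Position 23 ')': depth becomes 2
  Position 24 ')': depth becomes 1
  Position 25 ')': depth becomes 0
Maximum depth reached: 7

7


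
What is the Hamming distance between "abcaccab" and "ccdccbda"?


Comparing "abcaccab" and "ccdccbda" position by position:
  Position 0: 'a' vs 'c' => differ
  Position 1: 'b' vs 'c' => differ
  Position 2: 'c' vs 'd' => differ
  Position 3: 'a' vs 'c' => differ
  Position 4: 'c' vs 'c' => same
  Position 5: 'c' vs 'b' => differ
  Position 6: 'a' vs 'd' => differ
  Position 7: 'b' vs 'a' => differ
Total differences (Hamming distance): 7

7


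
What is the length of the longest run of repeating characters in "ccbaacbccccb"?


Input: "ccbaacbccccb"
Scanning for longest run:
  Position 1 ('c'): continues run of 'c', length=2
  Position 2 ('b'): new char, reset run to 1
  Position 3 ('a'): new char, reset run to 1
  Position 4 ('a'): continues run of 'a', length=2
  Position 5 ('c'): new char, reset run to 1
  Position 6 ('b'): new char, reset run to 1
  Position 7 ('c'): new char, reset run to 1
  Position 8 ('c'): continues run of 'c', length=2
  Position 9 ('c'): continues run of 'c', length=3
  Position 10 ('c'): continues run of 'c', length=4
  Position 11 ('b'): new char, reset run to 1
Longest run: 'c' with length 4

4


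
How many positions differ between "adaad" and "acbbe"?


Comparing "adaad" and "acbbe" position by position:
  Position 0: 'a' vs 'a' => same
  Position 1: 'd' vs 'c' => DIFFER
  Position 2: 'a' vs 'b' => DIFFER
  Position 3: 'a' vs 'b' => DIFFER
  Position 4: 'd' vs 'e' => DIFFER
Positions that differ: 4

4


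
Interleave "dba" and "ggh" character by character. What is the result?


Interleaving "dba" and "ggh":
  Position 0: 'd' from first, 'g' from second => "dg"
  Position 1: 'b' from first, 'g' from second => "bg"
  Position 2: 'a' from first, 'h' from second => "ah"
Result: dgbgah

dgbgah


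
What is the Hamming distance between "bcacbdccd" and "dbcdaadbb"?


Comparing "bcacbdccd" and "dbcdaadbb" position by position:
  Position 0: 'b' vs 'd' => differ
  Position 1: 'c' vs 'b' => differ
  Position 2: 'a' vs 'c' => differ
  Position 3: 'c' vs 'd' => differ
  Position 4: 'b' vs 'a' => differ
  Position 5: 'd' vs 'a' => differ
  Position 6: 'c' vs 'd' => differ
  Position 7: 'c' vs 'b' => differ
  Position 8: 'd' vs 'b' => differ
Total differences (Hamming distance): 9

9


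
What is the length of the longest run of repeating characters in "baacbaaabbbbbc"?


Input: "baacbaaabbbbbc"
Scanning for longest run:
  Position 1 ('a'): new char, reset run to 1
  Position 2 ('a'): continues run of 'a', length=2
  Position 3 ('c'): new char, reset run to 1
  Position 4 ('b'): new char, reset run to 1
  Position 5 ('a'): new char, reset run to 1
  Position 6 ('a'): continues run of 'a', length=2
  Position 7 ('a'): continues run of 'a', length=3
  Position 8 ('b'): new char, reset run to 1
  Position 9 ('b'): continues run of 'b', length=2
  Position 10 ('b'): continues run of 'b', length=3
  Position 11 ('b'): continues run of 'b', length=4
  Position 12 ('b'): continues run of 'b', length=5
  Position 13 ('c'): new char, reset run to 1
Longest run: 'b' with length 5

5


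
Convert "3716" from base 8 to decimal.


Input: "3716" in base 8
Positional expansion:
  Digit '3' (value 3) x 8^3 = 1536
  Digit '7' (value 7) x 8^2 = 448
  Digit '1' (value 1) x 8^1 = 8
  Digit '6' (value 6) x 8^0 = 6
Sum = 1998

1998


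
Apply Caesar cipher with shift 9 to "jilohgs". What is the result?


Caesar cipher: shift "jilohgs" by 9
  'j' (pos 9) + 9 = pos 18 = 's'
  'i' (pos 8) + 9 = pos 17 = 'r'
  'l' (pos 11) + 9 = pos 20 = 'u'
  'o' (pos 14) + 9 = pos 23 = 'x'
  'h' (pos 7) + 9 = pos 16 = 'q'
  'g' (pos 6) + 9 = pos 15 = 'p'
  's' (pos 18) + 9 = pos 1 = 'b'
Result: sruxqpb

sruxqpb


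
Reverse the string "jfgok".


Input: jfgok
Reading characters right to left:
  Position 4: 'k'
  Position 3: 'o'
  Position 2: 'g'
  Position 1: 'f'
  Position 0: 'j'
Reversed: kogfj

kogfj


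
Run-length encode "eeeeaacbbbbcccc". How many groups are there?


Input: eeeeaacbbbbcccc
Scanning for consecutive runs:
  Group 1: 'e' x 4 (positions 0-3)
  Group 2: 'a' x 2 (positions 4-5)
  Group 3: 'c' x 1 (positions 6-6)
  Group 4: 'b' x 4 (positions 7-10)
  Group 5: 'c' x 4 (positions 11-14)
Total groups: 5

5


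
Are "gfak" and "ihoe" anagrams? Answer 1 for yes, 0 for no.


Strings: "gfak", "ihoe"
Sorted first:  afgk
Sorted second: ehio
Differ at position 0: 'a' vs 'e' => not anagrams

0


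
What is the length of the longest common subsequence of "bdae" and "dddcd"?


LCS of "bdae" and "dddcd"
DP table:
           d    d    d    c    d
      0    0    0    0    0    0
  b   0    0    0    0    0    0
  d   0    1    1    1    1    1
  a   0    1    1    1    1    1
  e   0    1    1    1    1    1
LCS length = dp[4][5] = 1

1


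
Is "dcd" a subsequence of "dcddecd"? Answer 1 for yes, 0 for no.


Check if "dcd" is a subsequence of "dcddecd"
Greedy scan:
  Position 0 ('d'): matches sub[0] = 'd'
  Position 1 ('c'): matches sub[1] = 'c'
  Position 2 ('d'): matches sub[2] = 'd'
  Position 3 ('d'): no match needed
  Position 4 ('e'): no match needed
  Position 5 ('c'): no match needed
  Position 6 ('d'): no match needed
All 3 characters matched => is a subsequence

1


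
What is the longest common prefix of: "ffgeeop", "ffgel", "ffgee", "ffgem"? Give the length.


Words: ffgeeop, ffgel, ffgee, ffgem
  Position 0: all 'f' => match
  Position 1: all 'f' => match
  Position 2: all 'g' => match
  Position 3: all 'e' => match
  Position 4: ('e', 'l', 'e', 'm') => mismatch, stop
LCP = "ffge" (length 4)

4


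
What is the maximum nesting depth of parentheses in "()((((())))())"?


Input: "()((((())))())"
Tracking depth:
  Position 0 '(': depth becomes 1
  Position 1 ')': depth becomes 0
  Position 2 '(': depth becomes 1
  Position 3 '(': depth becomes 2
  Position 4 '(': depth becomes 3
  Position 5 '(': depth becomes 4
  Position 6 '(': depth becomes 5
  Position 7 ')': depth becomes 4
  Position 8 ')': depth becomes 3
  Position 9 ')': depth becomes 2
  Position 10 ')': depth becomes 1
  Position 11 '(': depth becomes 2
  Position 12 ')': depth becomes 1
  Position 13 ')': depth becomes 0
Maximum depth reached: 5

5


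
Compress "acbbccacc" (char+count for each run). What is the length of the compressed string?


Input: acbbccacc
Runs:
  'a' x 1 => "a1"
  'c' x 1 => "c1"
  'b' x 2 => "b2"
  'c' x 2 => "c2"
  'a' x 1 => "a1"
  'c' x 2 => "c2"
Compressed: "a1c1b2c2a1c2"
Compressed length: 12

12


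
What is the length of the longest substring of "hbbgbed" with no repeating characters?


Input: "hbbgbed"
Sliding window (track last position of each char):
  Position 0 ('h'): window [0,0] length 1 -- new best
  Position 1 ('b'): window [0,1] length 2 -- new best
  Position 2 ('b'): repeat (last at 1), move window start to 2
  Position 2 ('b'): window [2,2] length 1
  Position 3 ('g'): window [2,3] length 2
  Position 4 ('b'): repeat (last at 2), move window start to 3
  Position 4 ('b'): window [3,4] length 2
  Position 5 ('e'): window [3,5] length 3 -- new best
  Position 6 ('d'): window [3,6] length 4 -- new best
Longest substring with no repeats: "gbed" with length 4

4


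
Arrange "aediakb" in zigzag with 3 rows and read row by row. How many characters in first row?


Zigzag "aediakb" into 3 rows:
Placing characters:
  'a' => row 0
  'e' => row 1
  'd' => row 2
  'i' => row 1
  'a' => row 0
  'k' => row 1
  'b' => row 2
Rows:
  Row 0: "aa"
  Row 1: "eik"
  Row 2: "db"
First row length: 2

2


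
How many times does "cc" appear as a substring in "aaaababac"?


Searching for "cc" in "aaaababac"
Scanning each position:
  Position 0: "aa" => no
  Position 1: "aa" => no
  Position 2: "aa" => no
  Position 3: "ab" => no
  Position 4: "ba" => no
  Position 5: "ab" => no
  Position 6: "ba" => no
  Position 7: "ac" => no
Total occurrences: 0

0


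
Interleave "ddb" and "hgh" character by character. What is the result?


Interleaving "ddb" and "hgh":
  Position 0: 'd' from first, 'h' from second => "dh"
  Position 1: 'd' from first, 'g' from second => "dg"
  Position 2: 'b' from first, 'h' from second => "bh"
Result: dhdgbh

dhdgbh


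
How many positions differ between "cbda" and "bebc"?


Comparing "cbda" and "bebc" position by position:
  Position 0: 'c' vs 'b' => DIFFER
  Position 1: 'b' vs 'e' => DIFFER
  Position 2: 'd' vs 'b' => DIFFER
  Position 3: 'a' vs 'c' => DIFFER
Positions that differ: 4

4


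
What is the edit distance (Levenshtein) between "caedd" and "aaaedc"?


Computing edit distance: "caedd" -> "aaaedc"
DP table:
           a    a    a    e    d    c
      0    1    2    3    4    5    6
  c   1    1    2    3    4    5    5
  a   2    1    1    2    3    4    5
  e   3    2    2    2    2    3    4
  d   4    3    3    3    3    2    3
  d   5    4    4    4    4    3    3
Edit distance = dp[5][6] = 3

3


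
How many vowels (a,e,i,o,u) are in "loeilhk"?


Input: loeilhk
Checking each character:
  'l' at position 0: consonant
  'o' at position 1: vowel (running total: 1)
  'e' at position 2: vowel (running total: 2)
  'i' at position 3: vowel (running total: 3)
  'l' at position 4: consonant
  'h' at position 5: consonant
  'k' at position 6: consonant
Total vowels: 3

3


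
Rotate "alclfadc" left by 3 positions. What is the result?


Input: "alclfadc", rotate left by 3
First 3 characters: "alc"
Remaining characters: "lfadc"
Concatenate remaining + first: "lfadc" + "alc" = "lfadcalc"

lfadcalc


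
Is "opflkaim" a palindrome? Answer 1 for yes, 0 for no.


Input: opflkaim
Reversed: miaklfpo
  Compare pos 0 ('o') with pos 7 ('m'): MISMATCH
  Compare pos 1 ('p') with pos 6 ('i'): MISMATCH
  Compare pos 2 ('f') with pos 5 ('a'): MISMATCH
  Compare pos 3 ('l') with pos 4 ('k'): MISMATCH
Result: not a palindrome

0


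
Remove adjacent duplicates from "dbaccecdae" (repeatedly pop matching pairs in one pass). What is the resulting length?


Input: dbaccecdae
Stack-based adjacent duplicate removal:
  Read 'd': push. Stack: d
  Read 'b': push. Stack: db
  Read 'a': push. Stack: dba
  Read 'c': push. Stack: dbac
  Read 'c': matches stack top 'c' => pop. Stack: dba
  Read 'e': push. Stack: dbae
  Read 'c': push. Stack: dbaec
  Read 'd': push. Stack: dbaecd
  Read 'a': push. Stack: dbaecda
  Read 'e': push. Stack: dbaecdae
Final stack: "dbaecdae" (length 8)

8


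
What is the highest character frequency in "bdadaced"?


Input: bdadaced
Character counts:
  'a': 2
  'b': 1
  'c': 1
  'd': 3
  'e': 1
Maximum frequency: 3

3


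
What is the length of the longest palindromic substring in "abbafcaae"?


Input: "abbafcaae"
Checking substrings for palindromes:
  [0:4] "abba" (len 4) => palindrome
  [1:3] "bb" (len 2) => palindrome
  [6:8] "aa" (len 2) => palindrome
Longest palindromic substring: "abba" with length 4

4


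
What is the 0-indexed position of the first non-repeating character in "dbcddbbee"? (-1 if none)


Input: dbcddbbee
Character frequencies:
  'b': 3
  'c': 1
  'd': 3
  'e': 2
Scanning left to right for freq == 1:
  Position 0 ('d'): freq=3, skip
  Position 1 ('b'): freq=3, skip
  Position 2 ('c'): unique! => answer = 2

2


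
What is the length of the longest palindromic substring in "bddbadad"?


Input: "bddbadad"
Checking substrings for palindromes:
  [0:4] "bddb" (len 4) => palindrome
  [4:7] "ada" (len 3) => palindrome
  [5:8] "dad" (len 3) => palindrome
  [1:3] "dd" (len 2) => palindrome
Longest palindromic substring: "bddb" with length 4

4


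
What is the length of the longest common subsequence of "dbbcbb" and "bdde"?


LCS of "dbbcbb" and "bdde"
DP table:
           b    d    d    e
      0    0    0    0    0
  d   0    0    1    1    1
  b   0    1    1    1    1
  b   0    1    1    1    1
  c   0    1    1    1    1
  b   0    1    1    1    1
  b   0    1    1    1    1
LCS length = dp[6][4] = 1

1


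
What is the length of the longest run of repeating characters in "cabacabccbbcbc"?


Input: "cabacabccbbcbc"
Scanning for longest run:
  Position 1 ('a'): new char, reset run to 1
  Position 2 ('b'): new char, reset run to 1
  Position 3 ('a'): new char, reset run to 1
  Position 4 ('c'): new char, reset run to 1
  Position 5 ('a'): new char, reset run to 1
  Position 6 ('b'): new char, reset run to 1
  Position 7 ('c'): new char, reset run to 1
  Position 8 ('c'): continues run of 'c', length=2
  Position 9 ('b'): new char, reset run to 1
  Position 10 ('b'): continues run of 'b', length=2
  Position 11 ('c'): new char, reset run to 1
  Position 12 ('b'): new char, reset run to 1
  Position 13 ('c'): new char, reset run to 1
Longest run: 'c' with length 2

2


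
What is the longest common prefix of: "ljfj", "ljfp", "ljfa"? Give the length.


Words: ljfj, ljfp, ljfa
  Position 0: all 'l' => match
  Position 1: all 'j' => match
  Position 2: all 'f' => match
  Position 3: ('j', 'p', 'a') => mismatch, stop
LCP = "ljf" (length 3)

3


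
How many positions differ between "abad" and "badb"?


Comparing "abad" and "badb" position by position:
  Position 0: 'a' vs 'b' => DIFFER
  Position 1: 'b' vs 'a' => DIFFER
  Position 2: 'a' vs 'd' => DIFFER
  Position 3: 'd' vs 'b' => DIFFER
Positions that differ: 4

4


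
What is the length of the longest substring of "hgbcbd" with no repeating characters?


Input: "hgbcbd"
Sliding window (track last position of each char):
  Position 0 ('h'): window [0,0] length 1 -- new best
  Position 1 ('g'): window [0,1] length 2 -- new best
  Position 2 ('b'): window [0,2] length 3 -- new best
  Position 3 ('c'): window [0,3] length 4 -- new best
  Position 4 ('b'): repeat (last at 2), move window start to 3
  Position 4 ('b'): window [3,4] length 2
  Position 5 ('d'): window [3,5] length 3
Longest substring with no repeats: "hgbc" with length 4

4


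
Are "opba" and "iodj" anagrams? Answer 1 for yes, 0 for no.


Strings: "opba", "iodj"
Sorted first:  abop
Sorted second: dijo
Differ at position 0: 'a' vs 'd' => not anagrams

0


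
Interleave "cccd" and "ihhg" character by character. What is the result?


Interleaving "cccd" and "ihhg":
  Position 0: 'c' from first, 'i' from second => "ci"
  Position 1: 'c' from first, 'h' from second => "ch"
  Position 2: 'c' from first, 'h' from second => "ch"
  Position 3: 'd' from first, 'g' from second => "dg"
Result: cichchdg

cichchdg


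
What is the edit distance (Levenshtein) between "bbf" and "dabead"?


Computing edit distance: "bbf" -> "dabead"
DP table:
           d    a    b    e    a    d
      0    1    2    3    4    5    6
  b   1    1    2    2    3    4    5
  b   2    2    2    2    3    4    5
  f   3    3    3    3    3    4    5
Edit distance = dp[3][6] = 5

5


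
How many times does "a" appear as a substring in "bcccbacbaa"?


Searching for "a" in "bcccbacbaa"
Scanning each position:
  Position 0: "b" => no
  Position 1: "c" => no
  Position 2: "c" => no
  Position 3: "c" => no
  Position 4: "b" => no
  Position 5: "a" => MATCH
  Position 6: "c" => no
  Position 7: "b" => no
  Position 8: "a" => MATCH
  Position 9: "a" => MATCH
Total occurrences: 3

3


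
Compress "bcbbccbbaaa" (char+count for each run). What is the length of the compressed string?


Input: bcbbccbbaaa
Runs:
  'b' x 1 => "b1"
  'c' x 1 => "c1"
  'b' x 2 => "b2"
  'c' x 2 => "c2"
  'b' x 2 => "b2"
  'a' x 3 => "a3"
Compressed: "b1c1b2c2b2a3"
Compressed length: 12

12


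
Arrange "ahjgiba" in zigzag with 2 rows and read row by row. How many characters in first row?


Zigzag "ahjgiba" into 2 rows:
Placing characters:
  'a' => row 0
  'h' => row 1
  'j' => row 0
  'g' => row 1
  'i' => row 0
  'b' => row 1
  'a' => row 0
Rows:
  Row 0: "ajia"
  Row 1: "hgb"
First row length: 4

4


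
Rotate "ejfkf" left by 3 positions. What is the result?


Input: "ejfkf", rotate left by 3
First 3 characters: "ejf"
Remaining characters: "kf"
Concatenate remaining + first: "kf" + "ejf" = "kfejf"

kfejf


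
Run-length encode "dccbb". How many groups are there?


Input: dccbb
Scanning for consecutive runs:
  Group 1: 'd' x 1 (positions 0-0)
  Group 2: 'c' x 2 (positions 1-2)
  Group 3: 'b' x 2 (positions 3-4)
Total groups: 3

3


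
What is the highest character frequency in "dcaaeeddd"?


Input: dcaaeeddd
Character counts:
  'a': 2
  'c': 1
  'd': 4
  'e': 2
Maximum frequency: 4

4


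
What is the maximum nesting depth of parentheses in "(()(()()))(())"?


Input: "(()(()()))(())"
Tracking depth:
  Position 0 '(': depth becomes 1
  Position 1 '(': depth becomes 2
  Position 2 ')': depth becomes 1
  Position 3 '(': depth becomes 2
  Position 4 '(': depth becomes 3
  Position 5 ')': depth becomes 2
  Position 6 '(': depth becomes 3
  Position 7 ')': depth becomes 2
  Position 8 ')': depth becomes 1
  Position 9 ')': depth becomes 0
  Position 10 '(': depth becomes 1
  Position 11 '(': depth becomes 2
  Position 12 ')': depth becomes 1
  Position 13 ')': depth becomes 0
Maximum depth reached: 3

3


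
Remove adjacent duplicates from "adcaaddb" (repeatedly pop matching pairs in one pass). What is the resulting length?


Input: adcaaddb
Stack-based adjacent duplicate removal:
  Read 'a': push. Stack: a
  Read 'd': push. Stack: ad
  Read 'c': push. Stack: adc
  Read 'a': push. Stack: adca
  Read 'a': matches stack top 'a' => pop. Stack: adc
  Read 'd': push. Stack: adcd
  Read 'd': matches stack top 'd' => pop. Stack: adc
  Read 'b': push. Stack: adcb
Final stack: "adcb" (length 4)

4


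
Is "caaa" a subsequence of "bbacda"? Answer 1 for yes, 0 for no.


Check if "caaa" is a subsequence of "bbacda"
Greedy scan:
  Position 0 ('b'): no match needed
  Position 1 ('b'): no match needed
  Position 2 ('a'): no match needed
  Position 3 ('c'): matches sub[0] = 'c'
  Position 4 ('d'): no match needed
  Position 5 ('a'): matches sub[1] = 'a'
Only matched 2/4 characters => not a subsequence

0


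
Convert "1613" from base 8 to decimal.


Input: "1613" in base 8
Positional expansion:
  Digit '1' (value 1) x 8^3 = 512
  Digit '6' (value 6) x 8^2 = 384
  Digit '1' (value 1) x 8^1 = 8
  Digit '3' (value 3) x 8^0 = 3
Sum = 907

907


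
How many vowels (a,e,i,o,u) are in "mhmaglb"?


Input: mhmaglb
Checking each character:
  'm' at position 0: consonant
  'h' at position 1: consonant
  'm' at position 2: consonant
  'a' at position 3: vowel (running total: 1)
  'g' at position 4: consonant
  'l' at position 5: consonant
  'b' at position 6: consonant
Total vowels: 1

1


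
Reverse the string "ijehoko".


Input: ijehoko
Reading characters right to left:
  Position 6: 'o'
  Position 5: 'k'
  Position 4: 'o'
  Position 3: 'h'
  Position 2: 'e'
  Position 1: 'j'
  Position 0: 'i'
Reversed: okoheji

okoheji


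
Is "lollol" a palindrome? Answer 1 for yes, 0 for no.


Input: lollol
Reversed: lollol
  Compare pos 0 ('l') with pos 5 ('l'): match
  Compare pos 1 ('o') with pos 4 ('o'): match
  Compare pos 2 ('l') with pos 3 ('l'): match
Result: palindrome

1


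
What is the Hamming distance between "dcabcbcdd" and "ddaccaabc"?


Comparing "dcabcbcdd" and "ddaccaabc" position by position:
  Position 0: 'd' vs 'd' => same
  Position 1: 'c' vs 'd' => differ
  Position 2: 'a' vs 'a' => same
  Position 3: 'b' vs 'c' => differ
  Position 4: 'c' vs 'c' => same
  Position 5: 'b' vs 'a' => differ
  Position 6: 'c' vs 'a' => differ
  Position 7: 'd' vs 'b' => differ
  Position 8: 'd' vs 'c' => differ
Total differences (Hamming distance): 6

6


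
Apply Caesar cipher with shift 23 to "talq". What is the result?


Caesar cipher: shift "talq" by 23
  't' (pos 19) + 23 = pos 16 = 'q'
  'a' (pos 0) + 23 = pos 23 = 'x'
  'l' (pos 11) + 23 = pos 8 = 'i'
  'q' (pos 16) + 23 = pos 13 = 'n'
Result: qxin

qxin


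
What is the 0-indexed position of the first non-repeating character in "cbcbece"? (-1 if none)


Input: cbcbece
Character frequencies:
  'b': 2
  'c': 3
  'e': 2
Scanning left to right for freq == 1:
  Position 0 ('c'): freq=3, skip
  Position 1 ('b'): freq=2, skip
  Position 2 ('c'): freq=3, skip
  Position 3 ('b'): freq=2, skip
  Position 4 ('e'): freq=2, skip
  Position 5 ('c'): freq=3, skip
  Position 6 ('e'): freq=2, skip
  No unique character found => answer = -1

-1


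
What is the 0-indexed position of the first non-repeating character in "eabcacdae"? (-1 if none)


Input: eabcacdae
Character frequencies:
  'a': 3
  'b': 1
  'c': 2
  'd': 1
  'e': 2
Scanning left to right for freq == 1:
  Position 0 ('e'): freq=2, skip
  Position 1 ('a'): freq=3, skip
  Position 2 ('b'): unique! => answer = 2

2


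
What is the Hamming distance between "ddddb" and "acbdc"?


Comparing "ddddb" and "acbdc" position by position:
  Position 0: 'd' vs 'a' => differ
  Position 1: 'd' vs 'c' => differ
  Position 2: 'd' vs 'b' => differ
  Position 3: 'd' vs 'd' => same
  Position 4: 'b' vs 'c' => differ
Total differences (Hamming distance): 4

4


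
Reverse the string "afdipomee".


Input: afdipomee
Reading characters right to left:
  Position 8: 'e'
  Position 7: 'e'
  Position 6: 'm'
  Position 5: 'o'
  Position 4: 'p'
  Position 3: 'i'
  Position 2: 'd'
  Position 1: 'f'
  Position 0: 'a'
Reversed: eemopidfa

eemopidfa


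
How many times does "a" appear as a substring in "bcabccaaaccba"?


Searching for "a" in "bcabccaaaccba"
Scanning each position:
  Position 0: "b" => no
  Position 1: "c" => no
  Position 2: "a" => MATCH
  Position 3: "b" => no
  Position 4: "c" => no
  Position 5: "c" => no
  Position 6: "a" => MATCH
  Position 7: "a" => MATCH
  Position 8: "a" => MATCH
  Position 9: "c" => no
  Position 10: "c" => no
  Position 11: "b" => no
  Position 12: "a" => MATCH
Total occurrences: 5

5


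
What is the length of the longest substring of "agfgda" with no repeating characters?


Input: "agfgda"
Sliding window (track last position of each char):
  Position 0 ('a'): window [0,0] length 1 -- new best
  Position 1 ('g'): window [0,1] length 2 -- new best
  Position 2 ('f'): window [0,2] length 3 -- new best
  Position 3 ('g'): repeat (last at 1), move window start to 2
  Position 3 ('g'): window [2,3] length 2
  Position 4 ('d'): window [2,4] length 3
  Position 5 ('a'): window [2,5] length 4 -- new best
Longest substring with no repeats: "fgda" with length 4

4


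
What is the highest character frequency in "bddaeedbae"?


Input: bddaeedbae
Character counts:
  'a': 2
  'b': 2
  'd': 3
  'e': 3
Maximum frequency: 3

3


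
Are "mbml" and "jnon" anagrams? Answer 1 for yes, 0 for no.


Strings: "mbml", "jnon"
Sorted first:  blmm
Sorted second: jnno
Differ at position 0: 'b' vs 'j' => not anagrams

0


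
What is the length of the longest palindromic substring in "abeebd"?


Input: "abeebd"
Checking substrings for palindromes:
  [1:5] "beeb" (len 4) => palindrome
  [2:4] "ee" (len 2) => palindrome
Longest palindromic substring: "beeb" with length 4

4


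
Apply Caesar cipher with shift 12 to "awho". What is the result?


Caesar cipher: shift "awho" by 12
  'a' (pos 0) + 12 = pos 12 = 'm'
  'w' (pos 22) + 12 = pos 8 = 'i'
  'h' (pos 7) + 12 = pos 19 = 't'
  'o' (pos 14) + 12 = pos 0 = 'a'
Result: mita

mita


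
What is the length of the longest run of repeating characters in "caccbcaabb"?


Input: "caccbcaabb"
Scanning for longest run:
  Position 1 ('a'): new char, reset run to 1
  Position 2 ('c'): new char, reset run to 1
  Position 3 ('c'): continues run of 'c', length=2
  Position 4 ('b'): new char, reset run to 1
  Position 5 ('c'): new char, reset run to 1
  Position 6 ('a'): new char, reset run to 1
  Position 7 ('a'): continues run of 'a', length=2
  Position 8 ('b'): new char, reset run to 1
  Position 9 ('b'): continues run of 'b', length=2
Longest run: 'c' with length 2

2


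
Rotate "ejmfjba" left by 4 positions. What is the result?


Input: "ejmfjba", rotate left by 4
First 4 characters: "ejmf"
Remaining characters: "jba"
Concatenate remaining + first: "jba" + "ejmf" = "jbaejmf"

jbaejmf


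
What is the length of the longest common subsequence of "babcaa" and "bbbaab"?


LCS of "babcaa" and "bbbaab"
DP table:
           b    b    b    a    a    b
      0    0    0    0    0    0    0
  b   0    1    1    1    1    1    1
  a   0    1    1    1    2    2    2
  b   0    1    2    2    2    2    3
  c   0    1    2    2    2    2    3
  a   0    1    2    2    3    3    3
  a   0    1    2    2    3    4    4
LCS length = dp[6][6] = 4

4


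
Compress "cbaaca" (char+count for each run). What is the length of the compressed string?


Input: cbaaca
Runs:
  'c' x 1 => "c1"
  'b' x 1 => "b1"
  'a' x 2 => "a2"
  'c' x 1 => "c1"
  'a' x 1 => "a1"
Compressed: "c1b1a2c1a1"
Compressed length: 10

10


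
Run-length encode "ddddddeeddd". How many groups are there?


Input: ddddddeeddd
Scanning for consecutive runs:
  Group 1: 'd' x 6 (positions 0-5)
  Group 2: 'e' x 2 (positions 6-7)
  Group 3: 'd' x 3 (positions 8-10)
Total groups: 3

3


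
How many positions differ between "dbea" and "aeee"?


Comparing "dbea" and "aeee" position by position:
  Position 0: 'd' vs 'a' => DIFFER
  Position 1: 'b' vs 'e' => DIFFER
  Position 2: 'e' vs 'e' => same
  Position 3: 'a' vs 'e' => DIFFER
Positions that differ: 3

3


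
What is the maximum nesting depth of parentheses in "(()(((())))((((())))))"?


Input: "(()(((())))((((())))))"
Tracking depth:
  Position 0 '(': depth becomes 1
  Position 1 '(': depth becomes 2
  Position 2 ')': depth becomes 1
  Position 3 '(': depth becomes 2
  Position 4 '(': depth becomes 3
  Position 5 '(': depth becomes 4
  Position 6 '(': depth becomes 5
  Position 7 ')': depth becomes 4
  Position 8 ')': depth becomes 3
  Position 9 ')': depth becomes 2
  Position 10 ')': depth becomes 1
  Position 11 '(': depth becomes 2
  Position 12 '(': depth becomes 3
  Position 13 '(': depth becomes 4
  Position 14 '(': depth becomes 5
  Position 15 '(': depth becomes 6
  Position 16 ')': depth becomes 5
  Position 17 ')': depth becomes 4
  Position 18 ')': depth becomes 3
  Position 19 ')': depth becomes 2
  Position 20 ')': depth becomes 1
  Position 21 ')': depth becomes 0
Maximum depth reached: 6

6


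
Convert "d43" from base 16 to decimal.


Input: "d43" in base 16
Positional expansion:
  Digit 'd' (value 13) x 16^2 = 3328
  Digit '4' (value 4) x 16^1 = 64
  Digit '3' (value 3) x 16^0 = 3
Sum = 3395

3395


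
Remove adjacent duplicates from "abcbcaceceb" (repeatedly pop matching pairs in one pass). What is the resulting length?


Input: abcbcaceceb
Stack-based adjacent duplicate removal:
  Read 'a': push. Stack: a
  Read 'b': push. Stack: ab
  Read 'c': push. Stack: abc
  Read 'b': push. Stack: abcb
  Read 'c': push. Stack: abcbc
  Read 'a': push. Stack: abcbca
  Read 'c': push. Stack: abcbcac
  Read 'e': push. Stack: abcbcace
  Read 'c': push. Stack: abcbcacec
  Read 'e': push. Stack: abcbcacece
  Read 'b': push. Stack: abcbcaceceb
Final stack: "abcbcaceceb" (length 11)

11


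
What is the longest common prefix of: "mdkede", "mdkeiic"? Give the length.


Words: mdkede, mdkeiic
  Position 0: all 'm' => match
  Position 1: all 'd' => match
  Position 2: all 'k' => match
  Position 3: all 'e' => match
  Position 4: ('d', 'i') => mismatch, stop
LCP = "mdke" (length 4)

4


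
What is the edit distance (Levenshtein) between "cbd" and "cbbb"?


Computing edit distance: "cbd" -> "cbbb"
DP table:
           c    b    b    b
      0    1    2    3    4
  c   1    0    1    2    3
  b   2    1    0    1    2
  d   3    2    1    1    2
Edit distance = dp[3][4] = 2

2


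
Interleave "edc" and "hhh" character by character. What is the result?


Interleaving "edc" and "hhh":
  Position 0: 'e' from first, 'h' from second => "eh"
  Position 1: 'd' from first, 'h' from second => "dh"
  Position 2: 'c' from first, 'h' from second => "ch"
Result: ehdhch

ehdhch


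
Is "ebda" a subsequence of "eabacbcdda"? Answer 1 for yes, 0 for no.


Check if "ebda" is a subsequence of "eabacbcdda"
Greedy scan:
  Position 0 ('e'): matches sub[0] = 'e'
  Position 1 ('a'): no match needed
  Position 2 ('b'): matches sub[1] = 'b'
  Position 3 ('a'): no match needed
  Position 4 ('c'): no match needed
  Position 5 ('b'): no match needed
  Position 6 ('c'): no match needed
  Position 7 ('d'): matches sub[2] = 'd'
  Position 8 ('d'): no match needed
  Position 9 ('a'): matches sub[3] = 'a'
All 4 characters matched => is a subsequence

1


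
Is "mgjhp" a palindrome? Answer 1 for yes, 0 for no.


Input: mgjhp
Reversed: phjgm
  Compare pos 0 ('m') with pos 4 ('p'): MISMATCH
  Compare pos 1 ('g') with pos 3 ('h'): MISMATCH
Result: not a palindrome

0


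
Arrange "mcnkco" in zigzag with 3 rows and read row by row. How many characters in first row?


Zigzag "mcnkco" into 3 rows:
Placing characters:
  'm' => row 0
  'c' => row 1
  'n' => row 2
  'k' => row 1
  'c' => row 0
  'o' => row 1
Rows:
  Row 0: "mc"
  Row 1: "cko"
  Row 2: "n"
First row length: 2

2


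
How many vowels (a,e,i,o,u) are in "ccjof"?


Input: ccjof
Checking each character:
  'c' at position 0: consonant
  'c' at position 1: consonant
  'j' at position 2: consonant
  'o' at position 3: vowel (running total: 1)
  'f' at position 4: consonant
Total vowels: 1

1


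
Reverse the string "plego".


Input: plego
Reading characters right to left:
  Position 4: 'o'
  Position 3: 'g'
  Position 2: 'e'
  Position 1: 'l'
  Position 0: 'p'
Reversed: ogelp

ogelp
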